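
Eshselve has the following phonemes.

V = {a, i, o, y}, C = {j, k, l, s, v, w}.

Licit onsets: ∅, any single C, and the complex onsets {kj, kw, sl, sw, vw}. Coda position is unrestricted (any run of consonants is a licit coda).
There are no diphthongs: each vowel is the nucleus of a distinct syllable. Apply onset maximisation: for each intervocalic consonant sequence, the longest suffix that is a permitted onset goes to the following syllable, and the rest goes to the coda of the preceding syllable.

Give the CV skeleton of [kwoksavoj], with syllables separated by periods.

CCVC.CV.CVC

Vowels present: o, a, o; each is a nucleus, giving 3 syllables.
V1 /o/ – V2 /a/: /ks/; trying suffixes from longest down, /s/ is the first permitted one, so coda /k/ | onset /s/.
V2 /a/ – V3 /o/: /v/ is a single consonant, so it becomes the next onset.
Putting it together: kwok.sa.voj.
Mapping each syllable to C/V: /kwok/ → CCVC, /sa/ → CV, /voj/ → CVC.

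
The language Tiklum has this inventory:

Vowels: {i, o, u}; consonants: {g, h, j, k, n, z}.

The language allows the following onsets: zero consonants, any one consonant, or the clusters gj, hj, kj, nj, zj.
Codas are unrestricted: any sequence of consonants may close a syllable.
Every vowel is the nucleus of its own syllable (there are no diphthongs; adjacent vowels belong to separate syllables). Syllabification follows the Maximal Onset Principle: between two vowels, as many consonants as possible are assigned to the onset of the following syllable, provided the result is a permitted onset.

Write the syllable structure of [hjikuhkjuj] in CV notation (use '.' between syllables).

CCV.CVC.CCVC

The vowels are i, u, u — 3 nuclei, so 3 syllables.
Between /i/ (V1) and /u/ (V2): just /k/ — single C goes to the following onset.
Between /u/ (V2) and /u/ (V3): /hkj/; trying suffixes from longest down, /kj/ is the first permitted one, so coda /h/ | onset /kj/.
Result: hji.kuh.kjuj.
Mapping each syllable to C/V: /hji/ → CCV, /kuh/ → CVC, /kjuj/ → CCVC.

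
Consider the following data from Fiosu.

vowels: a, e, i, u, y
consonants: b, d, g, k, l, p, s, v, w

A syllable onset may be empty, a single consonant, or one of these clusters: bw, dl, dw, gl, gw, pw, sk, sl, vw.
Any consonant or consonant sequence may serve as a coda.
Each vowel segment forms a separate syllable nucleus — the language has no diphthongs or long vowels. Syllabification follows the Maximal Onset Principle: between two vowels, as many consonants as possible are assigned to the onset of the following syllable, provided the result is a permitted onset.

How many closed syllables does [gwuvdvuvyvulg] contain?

The vowels are u, u, y, u — 4 nuclei, so 4 syllables.
σ1/σ2 boundary: /vdv/ splits as /vd/ + /v/ (/v/ is the longest suffix that is a licit onset).
σ2/σ3 boundary: /v/ is a single consonant, so it becomes the next onset.
σ3/σ4 boundary: /v/ → onset of the next syllable (single consonants are always licit onsets).
Syllabification: gwuvd.vu.vy.vulg.
Classifying each syllable: /gwuvd/ (closed), /vu/ (open), /vy/ (open), /vulg/ (closed).
Closed syllables: 2.

2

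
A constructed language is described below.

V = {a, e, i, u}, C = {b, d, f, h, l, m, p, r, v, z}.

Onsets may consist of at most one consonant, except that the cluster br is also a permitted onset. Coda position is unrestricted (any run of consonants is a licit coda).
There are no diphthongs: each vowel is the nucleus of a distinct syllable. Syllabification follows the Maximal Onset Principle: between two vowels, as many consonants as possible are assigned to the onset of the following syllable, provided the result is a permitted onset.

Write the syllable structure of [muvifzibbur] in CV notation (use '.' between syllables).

CV.CVC.CVC.CVC

Vowels present: u, i, i, u; each is a nucleus, giving 4 syllables.
σ1/σ2 boundary: /v/ → onset of the next syllable (single consonants are always licit onsets).
σ2/σ3 boundary: /fz/ — longest licit onset from the right is /z/, leaving /f/ as coda.
σ3/σ4 boundary: /bb/ — longest licit onset from the right is /b/, leaving /b/ as coda.
Result: mu.vif.zib.bur.
Mapping each syllable to C/V: /mu/ → CV, /vif/ → CVC, /zib/ → CVC, /bur/ → CVC.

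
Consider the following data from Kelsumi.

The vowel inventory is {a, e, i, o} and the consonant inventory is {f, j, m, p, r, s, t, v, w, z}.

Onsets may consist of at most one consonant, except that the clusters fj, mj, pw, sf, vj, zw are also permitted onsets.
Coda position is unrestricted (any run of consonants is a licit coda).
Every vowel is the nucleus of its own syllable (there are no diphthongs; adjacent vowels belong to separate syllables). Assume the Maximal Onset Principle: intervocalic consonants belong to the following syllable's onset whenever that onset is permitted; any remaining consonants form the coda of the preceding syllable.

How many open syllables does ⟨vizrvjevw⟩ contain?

Vowels present: i, e; each is a nucleus, giving 2 syllables.
/i…e/ gap (V1→V2): cluster /zrvj/ — the longest permitted-onset suffix is /vj/; onset = /vj/, preceding coda = /zr/.
Result: vizr.vjevw.
Classifying each syllable: /vizr/ (closed), /vjevw/ (closed).
Open syllables: 0.

0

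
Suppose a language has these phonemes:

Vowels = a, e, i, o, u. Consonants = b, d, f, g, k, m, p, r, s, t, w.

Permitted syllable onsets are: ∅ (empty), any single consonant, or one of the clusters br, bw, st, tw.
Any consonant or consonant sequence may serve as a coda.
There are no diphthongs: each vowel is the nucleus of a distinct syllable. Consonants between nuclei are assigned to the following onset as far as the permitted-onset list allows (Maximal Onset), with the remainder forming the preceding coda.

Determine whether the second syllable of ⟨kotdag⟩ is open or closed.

closed

Vowels present: o, a; each is a nucleus, giving 2 syllables.
V1 /o/ – V2 /a/: /td/ — longest licit onset from the right is /d/, leaving /t/ as coda.
So the parse is kot.dag.
Syllable 2 is /dag/ with coda /g/, so it is closed.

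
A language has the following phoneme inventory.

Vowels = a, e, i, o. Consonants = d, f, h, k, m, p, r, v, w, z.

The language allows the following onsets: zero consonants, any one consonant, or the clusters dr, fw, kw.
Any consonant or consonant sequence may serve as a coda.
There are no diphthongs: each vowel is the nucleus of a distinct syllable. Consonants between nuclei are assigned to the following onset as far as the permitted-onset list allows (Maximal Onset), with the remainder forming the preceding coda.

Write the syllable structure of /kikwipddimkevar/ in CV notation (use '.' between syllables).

CV.CCVCC.CVC.CV.CVC

Nuclei (vowels): i, i, i, e, a → 5 syllables.
/i…i/ gap (V1→V2): /kw/ — entire cluster is a permitted onset → onset /kw/, coda ∅.
/i…i/ gap (V2→V3): /pdd/ splits as /pd/ + /d/ (/d/ is the longest suffix that is a licit onset).
/i…e/ gap (V3→V4): cluster /mk/ — the longest permitted-onset suffix is /k/; onset = /k/, preceding coda = /m/.
/e…a/ gap (V4→V5): /v/ → onset of the next syllable (single consonants are always licit onsets).
Result: ki.kwipd.dim.ke.var.
Mapping each syllable to C/V: /ki/ → CV, /kwipd/ → CCVCC, /dim/ → CVC, /ke/ → CV, /var/ → CVC.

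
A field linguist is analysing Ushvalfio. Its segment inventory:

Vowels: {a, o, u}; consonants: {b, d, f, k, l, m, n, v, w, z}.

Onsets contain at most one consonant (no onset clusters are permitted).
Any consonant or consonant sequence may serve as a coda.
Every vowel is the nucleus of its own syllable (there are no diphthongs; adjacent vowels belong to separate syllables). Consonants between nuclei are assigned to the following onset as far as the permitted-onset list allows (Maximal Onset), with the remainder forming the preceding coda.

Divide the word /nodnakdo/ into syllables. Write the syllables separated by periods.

The vowels are o, a, o — 3 nuclei, so 3 syllables.
V1 /o/ – V2 /a/: /dn/ — longest licit onset from the right is /n/, leaving /d/ as coda.
V2 /a/ – V3 /o/: /kd/ splits as /k/ + /d/ (/d/ is the longest suffix that is a licit onset).

nod.nak.do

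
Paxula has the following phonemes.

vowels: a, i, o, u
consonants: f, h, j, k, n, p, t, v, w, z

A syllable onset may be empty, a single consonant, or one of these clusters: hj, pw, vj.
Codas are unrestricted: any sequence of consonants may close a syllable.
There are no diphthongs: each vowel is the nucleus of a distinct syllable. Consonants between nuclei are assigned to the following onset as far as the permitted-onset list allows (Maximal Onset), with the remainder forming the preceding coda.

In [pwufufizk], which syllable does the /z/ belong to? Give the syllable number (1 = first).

Nuclei (vowels): u, u, i → 3 syllables.
/u…u/ gap (V1→V2): /f/ → onset of the next syllable (single consonants are always licit onsets).
/u…i/ gap (V2→V3): just /f/ — single C goes to the following onset.
Putting it together: pwu.fu.fizk.
The /z/ is in the coda of syllable 3 (/fizk/).

3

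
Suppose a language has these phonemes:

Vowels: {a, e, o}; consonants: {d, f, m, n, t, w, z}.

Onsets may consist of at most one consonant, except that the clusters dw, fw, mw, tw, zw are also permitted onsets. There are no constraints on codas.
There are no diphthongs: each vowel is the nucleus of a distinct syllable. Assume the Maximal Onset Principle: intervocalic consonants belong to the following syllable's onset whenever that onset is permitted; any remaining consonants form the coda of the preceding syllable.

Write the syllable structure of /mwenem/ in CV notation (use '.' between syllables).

Vowels present: e, e; each is a nucleus, giving 2 syllables.
Between /e/ (V1) and /e/ (V2): /n/ → onset of the next syllable (single consonants are always licit onsets).
Syllabification: mwe.nem.
Mapping each syllable to C/V: /mwe/ → CCV, /nem/ → CVC.

CCV.CVC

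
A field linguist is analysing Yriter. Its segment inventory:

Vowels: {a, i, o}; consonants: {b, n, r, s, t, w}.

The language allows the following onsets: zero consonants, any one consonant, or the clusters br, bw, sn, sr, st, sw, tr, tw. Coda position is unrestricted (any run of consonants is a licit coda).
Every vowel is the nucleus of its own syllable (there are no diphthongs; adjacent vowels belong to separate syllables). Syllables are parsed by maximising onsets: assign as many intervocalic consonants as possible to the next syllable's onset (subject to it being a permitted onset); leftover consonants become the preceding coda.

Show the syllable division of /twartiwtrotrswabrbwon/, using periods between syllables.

Nuclei (vowels): a, i, o, a, o → 5 syllables.
V1 /a/ – V2 /i/: /rt/; trying suffixes from longest down, /t/ is the first permitted one, so coda /r/ | onset /t/.
V2 /i/ – V3 /o/: cluster /wtr/ — the longest permitted-onset suffix is /tr/; onset = /tr/, preceding coda = /w/.
V3 /o/ – V4 /a/: /trsw/ splits as /tr/ + /sw/ (/sw/ is the longest suffix that is a licit onset).
V4 /a/ – V5 /o/: cluster /brbw/ — the longest permitted-onset suffix is /bw/; onset = /bw/, preceding coda = /br/.

twar.tiw.trotr.swabr.bwon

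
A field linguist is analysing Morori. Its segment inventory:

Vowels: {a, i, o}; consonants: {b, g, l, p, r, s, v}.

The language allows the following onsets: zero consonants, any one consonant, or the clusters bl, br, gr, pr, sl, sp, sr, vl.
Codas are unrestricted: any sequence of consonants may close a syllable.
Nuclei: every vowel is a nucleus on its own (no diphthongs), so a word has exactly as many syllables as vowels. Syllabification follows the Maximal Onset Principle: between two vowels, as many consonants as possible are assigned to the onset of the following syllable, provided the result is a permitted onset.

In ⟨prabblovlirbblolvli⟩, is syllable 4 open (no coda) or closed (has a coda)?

The vowels are a, o, i, o, i — 5 nuclei, so 5 syllables.
Between /a/ (V1) and /o/ (V2): cluster /bbl/ — the longest permitted-onset suffix is /bl/; onset = /bl/, preceding coda = /b/.
Between /o/ (V2) and /i/ (V3): /vl/ is a licit onset in full, so it all attaches to the next syllable.
Between /i/ (V3) and /o/ (V4): /rbbl/; trying suffixes from longest down, /bl/ is the first permitted one, so coda /rb/ | onset /bl/.
Between /o/ (V4) and /i/ (V5): /lvl/; trying suffixes from longest down, /vl/ is the first permitted one, so coda /l/ | onset /vl/.
Result: prab.blo.vlirb.blol.vli.
Syllable 4 is /blol/ with coda /l/, so it is closed.

closed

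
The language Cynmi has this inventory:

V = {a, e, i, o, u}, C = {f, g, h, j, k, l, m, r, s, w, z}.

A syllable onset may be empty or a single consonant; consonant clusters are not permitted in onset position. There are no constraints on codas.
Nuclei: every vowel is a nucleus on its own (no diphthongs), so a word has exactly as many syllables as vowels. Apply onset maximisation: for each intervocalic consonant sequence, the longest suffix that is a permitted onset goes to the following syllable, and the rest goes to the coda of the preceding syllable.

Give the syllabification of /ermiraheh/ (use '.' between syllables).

Nuclei (vowels): e, i, a, e → 4 syllables.
Between /e/ (V1) and /i/ (V2): cluster /rm/ — the longest permitted-onset suffix is /m/; onset = /m/, preceding coda = /r/.
Between /i/ (V2) and /a/ (V3): /r/ → onset of the next syllable (single consonants are always licit onsets).
Between /a/ (V3) and /e/ (V4): just /h/ — single C goes to the following onset.

er.mi.ra.heh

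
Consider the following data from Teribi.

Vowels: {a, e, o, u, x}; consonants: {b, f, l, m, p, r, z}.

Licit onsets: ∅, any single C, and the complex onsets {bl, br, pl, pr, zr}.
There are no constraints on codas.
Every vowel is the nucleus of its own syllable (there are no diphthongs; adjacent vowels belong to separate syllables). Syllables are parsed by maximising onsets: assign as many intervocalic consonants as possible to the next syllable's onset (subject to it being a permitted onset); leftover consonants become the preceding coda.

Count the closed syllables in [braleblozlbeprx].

1

Vowels present: a, e, o, e, x; each is a nucleus, giving 5 syllables.
/a…e/ gap (V1→V2): just /l/ — single C goes to the following onset.
/e…o/ gap (V2→V3): /bl/ is a licit onset in full, so it all attaches to the next syllable.
/o…e/ gap (V3→V4): /zlb/; trying suffixes from longest down, /b/ is the first permitted one, so coda /zl/ | onset /b/.
/e…x/ gap (V4→V5): /pr/ — entire cluster is a permitted onset → onset /pr/, coda ∅.
Result: bra.le.blozl.be.prx.
Classifying each syllable: /bra/ (open), /le/ (open), /blozl/ (closed), /be/ (open), /prx/ (open).
Closed syllables: 1.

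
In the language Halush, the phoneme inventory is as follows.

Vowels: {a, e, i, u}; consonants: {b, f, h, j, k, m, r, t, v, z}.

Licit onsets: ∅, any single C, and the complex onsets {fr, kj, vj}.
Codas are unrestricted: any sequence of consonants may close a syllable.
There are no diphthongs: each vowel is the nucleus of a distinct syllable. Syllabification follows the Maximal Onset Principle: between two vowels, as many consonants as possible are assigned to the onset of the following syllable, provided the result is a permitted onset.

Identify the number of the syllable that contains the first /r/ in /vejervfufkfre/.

2

The vowels are e, e, u, e — 4 nuclei, so 4 syllables.
σ1/σ2 boundary: /j/ → onset of the next syllable (single consonants are always licit onsets).
σ2/σ3 boundary: /rvf/ — longest licit onset from the right is /f/, leaving /rv/ as coda.
σ3/σ4 boundary: /fkfr/ — longest licit onset from the right is /fr/, leaving /fk/ as coda.
Putting it together: ve.jerv.fufk.fre.
The first /r/ is in the coda of syllable 2 (/jerv/).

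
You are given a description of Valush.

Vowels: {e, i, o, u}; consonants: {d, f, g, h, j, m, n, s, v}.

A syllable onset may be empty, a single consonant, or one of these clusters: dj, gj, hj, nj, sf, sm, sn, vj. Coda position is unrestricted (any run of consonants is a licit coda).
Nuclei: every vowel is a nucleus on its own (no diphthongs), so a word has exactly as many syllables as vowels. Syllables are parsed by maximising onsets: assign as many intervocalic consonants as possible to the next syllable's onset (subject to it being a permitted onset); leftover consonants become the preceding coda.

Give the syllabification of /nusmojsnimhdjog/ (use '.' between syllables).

nu.smoj.snimh.djog

The vowels are u, o, i, o — 4 nuclei, so 4 syllables.
σ1/σ2 boundary: /sm/ — entire cluster is a permitted onset → onset /sm/, coda ∅.
σ2/σ3 boundary: cluster /jsn/ — the longest permitted-onset suffix is /sn/; onset = /sn/, preceding coda = /j/.
σ3/σ4 boundary: cluster /mhdj/ — the longest permitted-onset suffix is /dj/; onset = /dj/, preceding coda = /mh/.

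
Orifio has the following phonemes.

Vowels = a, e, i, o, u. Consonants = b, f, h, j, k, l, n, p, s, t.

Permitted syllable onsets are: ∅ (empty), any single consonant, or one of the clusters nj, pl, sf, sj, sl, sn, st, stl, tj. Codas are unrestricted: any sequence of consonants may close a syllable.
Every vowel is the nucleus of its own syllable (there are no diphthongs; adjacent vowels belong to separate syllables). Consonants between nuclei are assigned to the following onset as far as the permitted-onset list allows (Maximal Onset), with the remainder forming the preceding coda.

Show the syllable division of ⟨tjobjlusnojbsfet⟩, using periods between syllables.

tjobj.lu.snojb.sfet

Nuclei (vowels): o, u, o, e → 4 syllables.
/o…u/ gap (V1→V2): /bjl/ — longest licit onset from the right is /l/, leaving /bj/ as coda.
/u…o/ gap (V2→V3): /sn/ — entire cluster is a permitted onset → onset /sn/, coda ∅.
/o…e/ gap (V3→V4): /jbsf/ splits as /jb/ + /sf/ (/sf/ is the longest suffix that is a licit onset).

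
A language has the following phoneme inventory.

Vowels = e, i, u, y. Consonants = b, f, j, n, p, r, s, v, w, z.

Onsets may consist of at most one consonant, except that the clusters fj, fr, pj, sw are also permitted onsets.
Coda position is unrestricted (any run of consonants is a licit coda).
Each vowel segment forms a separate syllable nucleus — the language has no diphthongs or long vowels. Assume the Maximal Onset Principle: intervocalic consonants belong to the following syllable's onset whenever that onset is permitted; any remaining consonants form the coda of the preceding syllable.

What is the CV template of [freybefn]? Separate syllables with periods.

Nuclei (vowels): e, y, e → 3 syllables.
/e…y/ gap (V1→V2): nothing intervenes; syllable break is V.V.
/y…e/ gap (V2→V3): /b/ is a single consonant, so it becomes the next onset.
So the parse is fre.y.befn.
Mapping each syllable to C/V: /fre/ → CCV, /y/ → V, /befn/ → CVCC.

CCV.V.CVCC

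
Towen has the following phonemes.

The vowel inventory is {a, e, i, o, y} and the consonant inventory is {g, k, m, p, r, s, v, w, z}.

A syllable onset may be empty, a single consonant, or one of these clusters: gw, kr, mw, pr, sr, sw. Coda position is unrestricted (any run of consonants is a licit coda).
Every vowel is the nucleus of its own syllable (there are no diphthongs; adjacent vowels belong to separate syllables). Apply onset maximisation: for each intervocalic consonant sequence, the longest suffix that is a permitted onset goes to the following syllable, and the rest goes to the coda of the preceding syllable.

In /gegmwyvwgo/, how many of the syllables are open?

1

Vowels present: e, y, o; each is a nucleus, giving 3 syllables.
Between /e/ (V1) and /y/ (V2): cluster /gmw/ — the longest permitted-onset suffix is /mw/; onset = /mw/, preceding coda = /g/.
Between /y/ (V2) and /o/ (V3): /vwg/ — longest licit onset from the right is /g/, leaving /vw/ as coda.
Putting it together: geg.mwyvw.go.
Classifying each syllable: /geg/ (closed), /mwyvw/ (closed), /go/ (open).
Open syllables: 1.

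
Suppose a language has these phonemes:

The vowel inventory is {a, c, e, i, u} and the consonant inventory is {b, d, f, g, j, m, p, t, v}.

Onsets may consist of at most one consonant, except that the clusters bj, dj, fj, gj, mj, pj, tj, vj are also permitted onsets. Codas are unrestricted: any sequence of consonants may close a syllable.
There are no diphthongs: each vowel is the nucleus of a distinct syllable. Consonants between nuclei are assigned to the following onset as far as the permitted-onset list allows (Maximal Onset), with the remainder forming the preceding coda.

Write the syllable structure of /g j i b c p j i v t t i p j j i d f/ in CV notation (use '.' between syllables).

CCV.CV.CCVCC.CVCC.CVCC

The vowels are i, c, i, i, i — 5 nuclei, so 5 syllables.
Between /i/ (V1) and /c/ (V2): /b/ → onset of the next syllable (single consonants are always licit onsets).
Between /c/ (V2) and /i/ (V3): /pj/ is a licit onset in full, so it all attaches to the next syllable.
Between /i/ (V3) and /i/ (V4): /vtt/; trying suffixes from longest down, /t/ is the first permitted one, so coda /vt/ | onset /t/.
Between /i/ (V4) and /i/ (V5): /pjj/ splits as /pj/ + /j/ (/j/ is the longest suffix that is a licit onset).
Putting it together: gji.bc.pjivt.tipj.jidf.
Mapping each syllable to C/V: /gji/ → CCV, /bc/ → CV, /pjivt/ → CCVCC, /tipj/ → CVCC, /jidf/ → CVCC.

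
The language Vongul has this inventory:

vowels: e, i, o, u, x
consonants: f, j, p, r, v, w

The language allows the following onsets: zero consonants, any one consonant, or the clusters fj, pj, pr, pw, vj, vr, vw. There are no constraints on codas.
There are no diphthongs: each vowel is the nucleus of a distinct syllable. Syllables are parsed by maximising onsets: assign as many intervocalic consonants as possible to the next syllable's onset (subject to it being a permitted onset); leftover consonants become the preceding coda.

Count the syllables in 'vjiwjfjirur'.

Vowels present: i, i, u; each is a nucleus, giving 3 syllables.

3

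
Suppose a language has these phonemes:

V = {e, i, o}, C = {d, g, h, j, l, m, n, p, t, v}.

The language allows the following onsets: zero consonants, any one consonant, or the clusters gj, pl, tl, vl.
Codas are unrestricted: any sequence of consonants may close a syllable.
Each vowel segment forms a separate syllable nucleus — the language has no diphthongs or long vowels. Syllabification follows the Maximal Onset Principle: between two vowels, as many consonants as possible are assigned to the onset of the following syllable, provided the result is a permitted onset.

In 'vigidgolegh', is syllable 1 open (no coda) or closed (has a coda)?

Vowels present: i, i, o, e; each is a nucleus, giving 4 syllables.
/i…i/ gap (V1→V2): just /g/ — single C goes to the following onset.
/i…o/ gap (V2→V3): /dg/ — longest licit onset from the right is /g/, leaving /d/ as coda.
/o…e/ gap (V3→V4): /l/ → onset of the next syllable (single consonants are always licit onsets).
Putting it together: vi.gid.go.legh.
Syllable 1 is /vi/; it ends in its nucleus with no coda, so it is open.

open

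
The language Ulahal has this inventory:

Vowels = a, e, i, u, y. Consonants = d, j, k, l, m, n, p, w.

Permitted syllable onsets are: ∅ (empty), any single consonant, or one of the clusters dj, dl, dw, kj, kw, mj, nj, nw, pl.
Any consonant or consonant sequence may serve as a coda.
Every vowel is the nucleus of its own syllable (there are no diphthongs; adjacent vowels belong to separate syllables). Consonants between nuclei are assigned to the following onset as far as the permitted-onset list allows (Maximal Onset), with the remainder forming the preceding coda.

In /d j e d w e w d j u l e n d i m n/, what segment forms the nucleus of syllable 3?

u

The vowels are e, e, u, e, i — 5 nuclei, so 5 syllables.
The third nucleus (vowel 3 from the left) is /u/.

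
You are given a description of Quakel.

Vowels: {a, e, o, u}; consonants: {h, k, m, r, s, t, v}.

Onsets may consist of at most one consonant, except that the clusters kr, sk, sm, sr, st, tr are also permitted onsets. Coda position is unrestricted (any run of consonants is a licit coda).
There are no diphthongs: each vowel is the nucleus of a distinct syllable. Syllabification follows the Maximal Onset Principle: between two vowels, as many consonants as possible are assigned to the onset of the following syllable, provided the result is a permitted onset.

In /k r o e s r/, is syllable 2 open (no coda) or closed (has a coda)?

Nuclei (vowels): o, e → 2 syllables.
V1 /o/ – V2 /e/: hiatus — the boundary sits between the two vowels.
Result: kro.esr.
Syllable 2 is /esr/ with coda /sr/, so it is closed.

closed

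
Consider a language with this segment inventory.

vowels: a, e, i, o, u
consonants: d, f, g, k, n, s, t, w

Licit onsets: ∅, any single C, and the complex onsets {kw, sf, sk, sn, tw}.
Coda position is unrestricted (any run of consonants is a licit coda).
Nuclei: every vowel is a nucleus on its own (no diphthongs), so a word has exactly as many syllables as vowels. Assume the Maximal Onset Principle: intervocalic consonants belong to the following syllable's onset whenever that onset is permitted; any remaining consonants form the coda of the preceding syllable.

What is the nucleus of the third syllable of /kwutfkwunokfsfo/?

Nuclei (vowels): u, u, o, o → 4 syllables.
The third nucleus (vowel 3 from the left) is /o/.

o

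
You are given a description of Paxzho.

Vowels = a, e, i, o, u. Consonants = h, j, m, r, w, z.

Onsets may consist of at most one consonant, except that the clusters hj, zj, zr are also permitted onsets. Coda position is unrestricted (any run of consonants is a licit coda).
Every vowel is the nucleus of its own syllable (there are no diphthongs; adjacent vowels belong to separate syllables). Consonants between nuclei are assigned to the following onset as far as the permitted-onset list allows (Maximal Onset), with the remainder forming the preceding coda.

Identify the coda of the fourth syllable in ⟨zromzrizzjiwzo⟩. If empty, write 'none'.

none

The vowels are o, i, i, o — 4 nuclei, so 4 syllables.
σ1/σ2 boundary: cluster /mzr/ — the longest permitted-onset suffix is /zr/; onset = /zr/, preceding coda = /m/.
σ2/σ3 boundary: /zzj/ splits as /z/ + /zj/ (/zj/ is the longest suffix that is a licit onset).
σ3/σ4 boundary: /wz/ — longest licit onset from the right is /z/, leaving /w/ as coda.
Putting it together: zrom.zriz.zjiw.zo.
Syllable 4 is /zo/: onset /z/, nucleus /o/, coda ∅.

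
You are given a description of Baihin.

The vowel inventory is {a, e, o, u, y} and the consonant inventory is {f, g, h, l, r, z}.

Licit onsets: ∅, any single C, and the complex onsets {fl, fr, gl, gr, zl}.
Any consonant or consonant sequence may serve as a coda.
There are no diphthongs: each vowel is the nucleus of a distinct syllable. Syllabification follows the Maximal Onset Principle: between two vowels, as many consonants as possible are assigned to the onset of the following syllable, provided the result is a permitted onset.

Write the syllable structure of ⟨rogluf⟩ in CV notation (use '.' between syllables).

Vowels present: o, u; each is a nucleus, giving 2 syllables.
σ1/σ2 boundary: /gl/ is a licit onset in full, so it all attaches to the next syllable.
So the parse is ro.gluf.
Mapping each syllable to C/V: /ro/ → CV, /gluf/ → CCVC.

CV.CCVC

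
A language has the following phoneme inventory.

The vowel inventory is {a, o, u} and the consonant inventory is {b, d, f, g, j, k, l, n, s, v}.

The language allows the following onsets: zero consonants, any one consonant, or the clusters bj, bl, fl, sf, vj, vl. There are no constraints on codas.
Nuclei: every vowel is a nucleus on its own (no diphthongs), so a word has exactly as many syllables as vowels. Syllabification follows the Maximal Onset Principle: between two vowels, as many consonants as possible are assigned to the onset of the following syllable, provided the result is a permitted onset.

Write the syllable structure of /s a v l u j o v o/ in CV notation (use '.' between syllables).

The vowels are a, u, o, o — 4 nuclei, so 4 syllables.
/a…u/ gap (V1→V2): /vl/ is a licit onset in full, so it all attaches to the next syllable.
/u…o/ gap (V2→V3): just /j/ — single C goes to the following onset.
/o…o/ gap (V3→V4): just /v/ — single C goes to the following onset.
Syllabification: sa.vlu.jo.vo.
Mapping each syllable to C/V: /sa/ → CV, /vlu/ → CCV, /jo/ → CV, /vo/ → CV.

CV.CCV.CV.CV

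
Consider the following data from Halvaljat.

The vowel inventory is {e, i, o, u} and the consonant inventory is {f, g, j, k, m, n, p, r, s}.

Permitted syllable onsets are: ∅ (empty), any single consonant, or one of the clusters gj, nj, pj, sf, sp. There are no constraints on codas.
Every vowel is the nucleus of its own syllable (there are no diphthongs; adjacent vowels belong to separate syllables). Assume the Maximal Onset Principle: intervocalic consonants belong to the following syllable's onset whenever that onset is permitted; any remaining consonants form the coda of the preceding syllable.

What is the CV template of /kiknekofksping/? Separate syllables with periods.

CVC.CV.CVCC.CCVCC

The vowels are i, e, o, i — 4 nuclei, so 4 syllables.
σ1/σ2 boundary: cluster /kn/ — the longest permitted-onset suffix is /n/; onset = /n/, preceding coda = /k/.
σ2/σ3 boundary: just /k/ — single C goes to the following onset.
σ3/σ4 boundary: /fksp/ — longest licit onset from the right is /sp/, leaving /fk/ as coda.
Putting it together: kik.ne.kofk.sping.
Mapping each syllable to C/V: /kik/ → CVC, /ne/ → CV, /kofk/ → CVCC, /sping/ → CCVCC.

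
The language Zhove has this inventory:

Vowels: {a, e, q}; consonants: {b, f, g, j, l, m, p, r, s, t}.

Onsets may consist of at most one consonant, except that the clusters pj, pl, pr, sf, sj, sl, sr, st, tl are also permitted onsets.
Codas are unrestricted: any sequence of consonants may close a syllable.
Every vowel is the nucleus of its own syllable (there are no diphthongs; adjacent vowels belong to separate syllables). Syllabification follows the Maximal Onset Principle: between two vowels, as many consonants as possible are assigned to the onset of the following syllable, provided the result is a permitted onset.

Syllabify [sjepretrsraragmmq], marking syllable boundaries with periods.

sje.pretr.sra.ragm.mq

Vowels present: e, e, a, a, q; each is a nucleus, giving 5 syllables.
Between /e/ (V1) and /e/ (V2): /pr/ — entire cluster is a permitted onset → onset /pr/, coda ∅.
Between /e/ (V2) and /a/ (V3): cluster /trsr/ — the longest permitted-onset suffix is /sr/; onset = /sr/, preceding coda = /tr/.
Between /a/ (V3) and /a/ (V4): just /r/ — single C goes to the following onset.
Between /a/ (V4) and /q/ (V5): cluster /gmm/ — the longest permitted-onset suffix is /m/; onset = /m/, preceding coda = /gm/.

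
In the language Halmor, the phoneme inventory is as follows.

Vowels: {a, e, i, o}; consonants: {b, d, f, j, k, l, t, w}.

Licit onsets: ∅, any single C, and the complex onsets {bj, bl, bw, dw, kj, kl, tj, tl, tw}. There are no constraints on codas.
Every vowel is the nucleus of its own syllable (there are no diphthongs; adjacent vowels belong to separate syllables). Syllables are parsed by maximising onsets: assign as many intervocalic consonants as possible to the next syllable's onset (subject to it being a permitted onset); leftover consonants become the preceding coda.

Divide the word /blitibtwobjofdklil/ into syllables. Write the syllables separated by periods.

bli.tib.two.bjofd.klil

The vowels are i, i, o, o, i — 5 nuclei, so 5 syllables.
/i…i/ gap (V1→V2): /t/ → onset of the next syllable (single consonants are always licit onsets).
/i…o/ gap (V2→V3): /btw/ — longest licit onset from the right is /tw/, leaving /b/ as coda.
/o…o/ gap (V3→V4): cluster /bj/ — /bj/ is itself a permitted onset, so the whole cluster goes right; preceding coda = ∅.
/o…i/ gap (V4→V5): /fdkl/ splits as /fd/ + /kl/ (/kl/ is the longest suffix that is a licit onset).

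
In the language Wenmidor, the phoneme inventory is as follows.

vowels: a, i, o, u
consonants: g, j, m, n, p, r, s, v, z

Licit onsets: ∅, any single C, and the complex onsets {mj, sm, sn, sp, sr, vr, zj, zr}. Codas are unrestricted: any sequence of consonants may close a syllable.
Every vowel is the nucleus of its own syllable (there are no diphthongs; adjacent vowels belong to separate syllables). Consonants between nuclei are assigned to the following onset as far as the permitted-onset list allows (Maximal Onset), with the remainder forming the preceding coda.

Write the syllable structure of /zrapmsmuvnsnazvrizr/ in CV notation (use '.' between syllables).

CCVCC.CCVCC.CCVC.CCVCC

The vowels are a, u, a, i — 4 nuclei, so 4 syllables.
Between /a/ (V1) and /u/ (V2): /pmsm/ splits as /pm/ + /sm/ (/sm/ is the longest suffix that is a licit onset).
Between /u/ (V2) and /a/ (V3): /vnsn/ splits as /vn/ + /sn/ (/sn/ is the longest suffix that is a licit onset).
Between /a/ (V3) and /i/ (V4): /zvr/; trying suffixes from longest down, /vr/ is the first permitted one, so coda /z/ | onset /vr/.
Putting it together: zrapm.smuvn.snaz.vrizr.
Mapping each syllable to C/V: /zrapm/ → CCVCC, /smuvn/ → CCVCC, /snaz/ → CCVC, /vrizr/ → CCVCC.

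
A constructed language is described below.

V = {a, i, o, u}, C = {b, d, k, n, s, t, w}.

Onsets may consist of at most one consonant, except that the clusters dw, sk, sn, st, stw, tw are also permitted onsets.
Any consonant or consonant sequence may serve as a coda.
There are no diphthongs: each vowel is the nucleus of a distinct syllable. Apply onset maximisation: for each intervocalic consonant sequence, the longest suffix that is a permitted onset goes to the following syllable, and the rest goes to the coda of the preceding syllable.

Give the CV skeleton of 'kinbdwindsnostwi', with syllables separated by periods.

The vowels are i, i, o, i — 4 nuclei, so 4 syllables.
σ1/σ2 boundary: cluster /nbdw/ — the longest permitted-onset suffix is /dw/; onset = /dw/, preceding coda = /nb/.
σ2/σ3 boundary: /ndsn/; trying suffixes from longest down, /sn/ is the first permitted one, so coda /nd/ | onset /sn/.
σ3/σ4 boundary: /stw/ is a licit onset in full, so it all attaches to the next syllable.
So the parse is kinb.dwind.sno.stwi.
Mapping each syllable to C/V: /kinb/ → CVCC, /dwind/ → CCVCC, /sno/ → CCV, /stwi/ → CCCV.

CVCC.CCVCC.CCV.CCCV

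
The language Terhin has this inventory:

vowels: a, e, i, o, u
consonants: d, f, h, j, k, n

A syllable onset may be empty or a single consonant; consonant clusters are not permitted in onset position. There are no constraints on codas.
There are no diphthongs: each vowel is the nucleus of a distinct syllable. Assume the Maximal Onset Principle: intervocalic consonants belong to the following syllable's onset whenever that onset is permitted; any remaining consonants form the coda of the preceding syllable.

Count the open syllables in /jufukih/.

The vowels are u, u, i — 3 nuclei, so 3 syllables.
Between /u/ (V1) and /u/ (V2): /f/ → onset of the next syllable (single consonants are always licit onsets).
Between /u/ (V2) and /i/ (V3): /k/ is a single consonant, so it becomes the next onset.
Syllabification: ju.fu.kih.
Classifying each syllable: /ju/ (open), /fu/ (open), /kih/ (closed).
Open syllables: 2.

2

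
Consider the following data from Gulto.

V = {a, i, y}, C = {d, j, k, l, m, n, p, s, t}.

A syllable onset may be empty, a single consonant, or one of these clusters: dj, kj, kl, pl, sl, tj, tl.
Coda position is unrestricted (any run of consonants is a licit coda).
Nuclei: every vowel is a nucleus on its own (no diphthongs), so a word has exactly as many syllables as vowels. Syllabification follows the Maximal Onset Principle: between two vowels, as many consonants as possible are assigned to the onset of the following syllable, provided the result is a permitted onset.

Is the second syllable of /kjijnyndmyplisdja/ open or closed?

closed

Nuclei (vowels): i, y, y, i, a → 5 syllables.
Between /i/ (V1) and /y/ (V2): /jn/; trying suffixes from longest down, /n/ is the first permitted one, so coda /j/ | onset /n/.
Between /y/ (V2) and /y/ (V3): cluster /ndm/ — the longest permitted-onset suffix is /m/; onset = /m/, preceding coda = /nd/.
Between /y/ (V3) and /i/ (V4): /pl/ — entire cluster is a permitted onset → onset /pl/, coda ∅.
Between /i/ (V4) and /a/ (V5): /sdj/; trying suffixes from longest down, /dj/ is the first permitted one, so coda /s/ | onset /dj/.
So the parse is kjij.nynd.my.plis.dja.
Syllable 2 is /nynd/ with coda /nd/, so it is closed.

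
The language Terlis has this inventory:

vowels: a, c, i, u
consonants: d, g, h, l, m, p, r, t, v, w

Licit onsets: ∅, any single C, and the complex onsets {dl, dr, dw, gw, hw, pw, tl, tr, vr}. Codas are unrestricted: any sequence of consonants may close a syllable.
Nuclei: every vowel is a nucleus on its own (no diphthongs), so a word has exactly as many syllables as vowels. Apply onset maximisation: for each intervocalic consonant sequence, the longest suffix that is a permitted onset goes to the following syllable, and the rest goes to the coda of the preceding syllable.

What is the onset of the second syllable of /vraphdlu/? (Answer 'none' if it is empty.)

Nuclei (vowels): a, u → 2 syllables.
V1 /a/ – V2 /u/: /phdl/ — longest licit onset from the right is /dl/, leaving /ph/ as coda.
Syllabification: vraph.dlu.
Syllable 2 is /dlu/: onset /dl/, nucleus /u/, coda ∅.

dl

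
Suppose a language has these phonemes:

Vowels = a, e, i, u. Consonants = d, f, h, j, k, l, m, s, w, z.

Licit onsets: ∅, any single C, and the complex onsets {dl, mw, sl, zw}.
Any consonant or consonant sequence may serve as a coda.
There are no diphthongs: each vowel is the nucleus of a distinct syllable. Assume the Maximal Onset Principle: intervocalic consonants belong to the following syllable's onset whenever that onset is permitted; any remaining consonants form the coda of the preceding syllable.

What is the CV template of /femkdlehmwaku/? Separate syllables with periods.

CVCC.CCVC.CCV.CV

Nuclei (vowels): e, e, a, u → 4 syllables.
V1 /e/ – V2 /e/: /mkdl/ — longest licit onset from the right is /dl/, leaving /mk/ as coda.
V2 /e/ – V3 /a/: cluster /hmw/ — the longest permitted-onset suffix is /mw/; onset = /mw/, preceding coda = /h/.
V3 /a/ – V4 /u/: /k/ is a single consonant, so it becomes the next onset.
Syllabification: femk.dleh.mwa.ku.
Mapping each syllable to C/V: /femk/ → CVCC, /dleh/ → CCVC, /mwa/ → CCV, /ku/ → CV.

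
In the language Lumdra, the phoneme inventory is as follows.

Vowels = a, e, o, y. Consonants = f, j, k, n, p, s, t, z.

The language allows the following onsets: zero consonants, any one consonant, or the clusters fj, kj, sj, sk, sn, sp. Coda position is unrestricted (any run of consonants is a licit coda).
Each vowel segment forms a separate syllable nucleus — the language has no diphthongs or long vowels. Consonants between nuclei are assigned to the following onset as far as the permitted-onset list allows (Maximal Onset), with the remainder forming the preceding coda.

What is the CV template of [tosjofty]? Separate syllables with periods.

Nuclei (vowels): o, o, y → 3 syllables.
σ1/σ2 boundary: cluster /sj/ — /sj/ is itself a permitted onset, so the whole cluster goes right; preceding coda = ∅.
σ2/σ3 boundary: /ft/; trying suffixes from longest down, /t/ is the first permitted one, so coda /f/ | onset /t/.
Result: to.sjof.ty.
Mapping each syllable to C/V: /to/ → CV, /sjof/ → CCVC, /ty/ → CV.

CV.CCVC.CV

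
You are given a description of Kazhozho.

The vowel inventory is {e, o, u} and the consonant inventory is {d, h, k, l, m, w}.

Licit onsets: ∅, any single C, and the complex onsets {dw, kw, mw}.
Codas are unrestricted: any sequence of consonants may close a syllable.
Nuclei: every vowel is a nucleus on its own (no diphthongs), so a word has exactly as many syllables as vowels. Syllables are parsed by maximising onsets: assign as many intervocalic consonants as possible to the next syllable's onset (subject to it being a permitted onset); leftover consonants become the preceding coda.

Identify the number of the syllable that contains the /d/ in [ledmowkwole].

The vowels are e, o, o, e — 4 nuclei, so 4 syllables.
Between /e/ (V1) and /o/ (V2): /dm/ splits as /d/ + /m/ (/m/ is the longest suffix that is a licit onset).
Between /o/ (V2) and /o/ (V3): /wkw/; trying suffixes from longest down, /kw/ is the first permitted one, so coda /w/ | onset /kw/.
Between /o/ (V3) and /e/ (V4): /l/ → onset of the next syllable (single consonants are always licit onsets).
Syllabification: led.mow.kwo.le.
The /d/ is in the coda of syllable 1 (/led/).

1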